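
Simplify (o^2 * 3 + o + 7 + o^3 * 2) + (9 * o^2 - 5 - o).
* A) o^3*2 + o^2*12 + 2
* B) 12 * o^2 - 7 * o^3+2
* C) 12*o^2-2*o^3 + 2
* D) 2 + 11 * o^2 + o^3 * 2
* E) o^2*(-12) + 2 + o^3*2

Adding the polynomials and combining like terms:
(o^2*3 + o + 7 + o^3*2) + (9*o^2 - 5 - o)
= o^3*2 + o^2*12 + 2
A) o^3*2 + o^2*12 + 2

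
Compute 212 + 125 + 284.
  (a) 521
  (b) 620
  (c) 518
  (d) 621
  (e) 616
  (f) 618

First: 212 + 125 = 337
Then: 337 + 284 = 621
d) 621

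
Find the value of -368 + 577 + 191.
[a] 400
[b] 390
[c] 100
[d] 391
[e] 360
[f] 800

First: -368 + 577 = 209
Then: 209 + 191 = 400
a) 400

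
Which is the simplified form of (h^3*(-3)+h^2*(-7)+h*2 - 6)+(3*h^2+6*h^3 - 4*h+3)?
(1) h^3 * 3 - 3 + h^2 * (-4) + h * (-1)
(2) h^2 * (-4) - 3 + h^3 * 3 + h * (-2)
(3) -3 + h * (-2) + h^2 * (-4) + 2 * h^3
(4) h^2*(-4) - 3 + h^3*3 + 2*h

Adding the polynomials and combining like terms:
(h^3*(-3) + h^2*(-7) + h*2 - 6) + (3*h^2 + 6*h^3 - 4*h + 3)
= h^2 * (-4) - 3 + h^3 * 3 + h * (-2)
2) h^2 * (-4) - 3 + h^3 * 3 + h * (-2)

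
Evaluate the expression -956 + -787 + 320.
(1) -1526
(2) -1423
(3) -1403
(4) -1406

First: -956 + -787 = -1743
Then: -1743 + 320 = -1423
2) -1423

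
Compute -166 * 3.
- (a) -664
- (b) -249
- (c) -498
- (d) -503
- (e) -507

-166 * 3 = -498
c) -498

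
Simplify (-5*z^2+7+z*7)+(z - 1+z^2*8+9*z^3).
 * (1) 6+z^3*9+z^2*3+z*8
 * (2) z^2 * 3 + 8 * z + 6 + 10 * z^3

Adding the polynomials and combining like terms:
(-5*z^2 + 7 + z*7) + (z - 1 + z^2*8 + 9*z^3)
= 6+z^3*9+z^2*3+z*8
1) 6+z^3*9+z^2*3+z*8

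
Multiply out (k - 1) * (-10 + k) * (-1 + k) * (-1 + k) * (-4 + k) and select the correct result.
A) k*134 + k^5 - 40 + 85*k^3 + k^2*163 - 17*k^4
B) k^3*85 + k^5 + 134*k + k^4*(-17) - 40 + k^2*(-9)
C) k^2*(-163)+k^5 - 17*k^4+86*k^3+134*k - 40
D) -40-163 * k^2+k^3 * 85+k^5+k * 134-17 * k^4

Expanding (k - 1) * (-10 + k) * (-1 + k) * (-1 + k) * (-4 + k):
= -40-163 * k^2+k^3 * 85+k^5+k * 134-17 * k^4
D) -40-163 * k^2+k^3 * 85+k^5+k * 134-17 * k^4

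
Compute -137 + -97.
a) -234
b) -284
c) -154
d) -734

-137 + -97 = -234
a) -234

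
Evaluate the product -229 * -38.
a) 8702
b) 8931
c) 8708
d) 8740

-229 * -38 = 8702
a) 8702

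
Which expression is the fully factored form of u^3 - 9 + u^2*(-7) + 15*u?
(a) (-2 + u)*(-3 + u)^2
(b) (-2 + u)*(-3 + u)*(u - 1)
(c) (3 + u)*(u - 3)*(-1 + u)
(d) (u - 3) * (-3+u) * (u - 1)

We need to factor u^3 - 9 + u^2*(-7) + 15*u.
The factored form is (u - 3) * (-3+u) * (u - 1).
d) (u - 3) * (-3+u) * (u - 1)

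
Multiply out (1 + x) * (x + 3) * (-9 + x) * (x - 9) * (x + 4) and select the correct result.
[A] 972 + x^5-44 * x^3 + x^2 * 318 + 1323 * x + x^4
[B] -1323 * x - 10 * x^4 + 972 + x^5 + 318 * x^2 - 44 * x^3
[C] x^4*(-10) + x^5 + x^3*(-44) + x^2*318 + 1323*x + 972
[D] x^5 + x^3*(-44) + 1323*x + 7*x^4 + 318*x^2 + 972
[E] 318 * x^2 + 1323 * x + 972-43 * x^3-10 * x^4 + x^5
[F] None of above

Expanding (1 + x) * (x + 3) * (-9 + x) * (x - 9) * (x + 4):
= x^4*(-10) + x^5 + x^3*(-44) + x^2*318 + 1323*x + 972
C) x^4*(-10) + x^5 + x^3*(-44) + x^2*318 + 1323*x + 972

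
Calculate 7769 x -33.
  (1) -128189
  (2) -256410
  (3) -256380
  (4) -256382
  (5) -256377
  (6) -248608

7769 * -33 = -256377
5) -256377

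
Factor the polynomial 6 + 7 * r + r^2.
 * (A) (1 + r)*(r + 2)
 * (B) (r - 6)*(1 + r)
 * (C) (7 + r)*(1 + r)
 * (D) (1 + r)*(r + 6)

We need to factor 6 + 7 * r + r^2.
The factored form is (1 + r)*(r + 6).
D) (1 + r)*(r + 6)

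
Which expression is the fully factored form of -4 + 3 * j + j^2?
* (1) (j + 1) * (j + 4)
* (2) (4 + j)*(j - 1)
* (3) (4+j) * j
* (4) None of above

We need to factor -4 + 3 * j + j^2.
The factored form is (4 + j)*(j - 1).
2) (4 + j)*(j - 1)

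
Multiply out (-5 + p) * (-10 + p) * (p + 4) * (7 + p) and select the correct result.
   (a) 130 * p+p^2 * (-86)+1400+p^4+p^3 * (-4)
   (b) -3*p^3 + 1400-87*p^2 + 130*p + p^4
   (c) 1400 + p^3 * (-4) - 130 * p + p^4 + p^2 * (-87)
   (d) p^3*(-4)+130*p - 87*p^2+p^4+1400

Expanding (-5 + p) * (-10 + p) * (p + 4) * (7 + p):
= p^3*(-4)+130*p - 87*p^2+p^4+1400
d) p^3*(-4)+130*p - 87*p^2+p^4+1400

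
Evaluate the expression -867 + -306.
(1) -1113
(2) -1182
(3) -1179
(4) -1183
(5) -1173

-867 + -306 = -1173
5) -1173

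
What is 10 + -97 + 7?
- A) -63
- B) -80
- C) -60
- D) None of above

First: 10 + -97 = -87
Then: -87 + 7 = -80
B) -80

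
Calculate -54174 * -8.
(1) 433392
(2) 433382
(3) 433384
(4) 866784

-54174 * -8 = 433392
1) 433392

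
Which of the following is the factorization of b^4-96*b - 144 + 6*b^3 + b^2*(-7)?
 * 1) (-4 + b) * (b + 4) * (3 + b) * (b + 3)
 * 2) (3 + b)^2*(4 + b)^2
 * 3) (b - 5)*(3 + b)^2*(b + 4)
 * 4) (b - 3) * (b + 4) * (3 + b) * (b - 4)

We need to factor b^4-96*b - 144 + 6*b^3 + b^2*(-7).
The factored form is (-4 + b) * (b + 4) * (3 + b) * (b + 3).
1) (-4 + b) * (b + 4) * (3 + b) * (b + 3)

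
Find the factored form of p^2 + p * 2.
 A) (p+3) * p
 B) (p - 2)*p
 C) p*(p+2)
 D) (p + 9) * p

We need to factor p^2 + p * 2.
The factored form is p*(p+2).
C) p*(p+2)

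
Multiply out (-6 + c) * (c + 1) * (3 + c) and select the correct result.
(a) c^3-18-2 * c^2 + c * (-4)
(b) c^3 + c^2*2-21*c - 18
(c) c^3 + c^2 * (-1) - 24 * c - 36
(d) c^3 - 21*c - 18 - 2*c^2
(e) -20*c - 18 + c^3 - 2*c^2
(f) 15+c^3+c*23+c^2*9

Expanding (-6 + c) * (c + 1) * (3 + c):
= c^3 - 21*c - 18 - 2*c^2
d) c^3 - 21*c - 18 - 2*c^2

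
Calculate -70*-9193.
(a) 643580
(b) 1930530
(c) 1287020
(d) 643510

-70 * -9193 = 643510
d) 643510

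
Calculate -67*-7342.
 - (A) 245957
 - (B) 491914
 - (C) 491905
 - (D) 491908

-67 * -7342 = 491914
B) 491914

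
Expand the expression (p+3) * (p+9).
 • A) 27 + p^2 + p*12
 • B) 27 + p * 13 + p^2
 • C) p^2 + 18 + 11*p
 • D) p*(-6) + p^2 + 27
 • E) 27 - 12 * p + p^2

Expanding (p+3) * (p+9):
= 27 + p^2 + p*12
A) 27 + p^2 + p*12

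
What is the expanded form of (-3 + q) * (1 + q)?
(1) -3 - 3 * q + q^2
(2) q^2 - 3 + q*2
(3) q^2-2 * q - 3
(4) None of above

Expanding (-3 + q) * (1 + q):
= q^2-2 * q - 3
3) q^2-2 * q - 3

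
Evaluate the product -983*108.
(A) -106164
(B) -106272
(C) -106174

-983 * 108 = -106164
A) -106164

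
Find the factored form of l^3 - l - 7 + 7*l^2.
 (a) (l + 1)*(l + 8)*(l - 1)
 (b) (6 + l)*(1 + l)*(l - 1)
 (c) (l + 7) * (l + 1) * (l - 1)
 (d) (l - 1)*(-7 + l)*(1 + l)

We need to factor l^3 - l - 7 + 7*l^2.
The factored form is (l + 7) * (l + 1) * (l - 1).
c) (l + 7) * (l + 1) * (l - 1)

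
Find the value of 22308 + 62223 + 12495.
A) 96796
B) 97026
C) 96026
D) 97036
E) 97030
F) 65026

First: 22308 + 62223 = 84531
Then: 84531 + 12495 = 97026
B) 97026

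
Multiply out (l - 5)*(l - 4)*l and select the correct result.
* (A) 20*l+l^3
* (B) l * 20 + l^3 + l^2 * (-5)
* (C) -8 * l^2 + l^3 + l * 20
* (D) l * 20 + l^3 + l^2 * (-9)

Expanding (l - 5)*(l - 4)*l:
= l * 20 + l^3 + l^2 * (-9)
D) l * 20 + l^3 + l^2 * (-9)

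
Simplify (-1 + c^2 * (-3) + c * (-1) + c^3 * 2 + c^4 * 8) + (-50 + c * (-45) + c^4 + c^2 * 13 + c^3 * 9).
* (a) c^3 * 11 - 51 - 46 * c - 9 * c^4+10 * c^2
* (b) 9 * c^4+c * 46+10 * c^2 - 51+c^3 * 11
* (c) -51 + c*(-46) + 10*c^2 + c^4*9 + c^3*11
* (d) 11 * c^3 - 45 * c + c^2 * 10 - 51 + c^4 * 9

Adding the polynomials and combining like terms:
(-1 + c^2*(-3) + c*(-1) + c^3*2 + c^4*8) + (-50 + c*(-45) + c^4 + c^2*13 + c^3*9)
= -51 + c*(-46) + 10*c^2 + c^4*9 + c^3*11
c) -51 + c*(-46) + 10*c^2 + c^4*9 + c^3*11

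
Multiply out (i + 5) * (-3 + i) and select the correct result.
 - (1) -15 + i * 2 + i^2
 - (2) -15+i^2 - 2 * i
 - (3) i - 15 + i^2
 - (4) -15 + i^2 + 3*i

Expanding (i + 5) * (-3 + i):
= -15 + i * 2 + i^2
1) -15 + i * 2 + i^2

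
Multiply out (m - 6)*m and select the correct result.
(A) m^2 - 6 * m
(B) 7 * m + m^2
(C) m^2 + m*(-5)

Expanding (m - 6)*m:
= m^2 - 6 * m
A) m^2 - 6 * m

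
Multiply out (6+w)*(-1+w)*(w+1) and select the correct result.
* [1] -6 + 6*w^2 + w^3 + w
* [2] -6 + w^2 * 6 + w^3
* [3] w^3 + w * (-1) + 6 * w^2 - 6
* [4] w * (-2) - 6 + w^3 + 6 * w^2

Expanding (6+w)*(-1+w)*(w+1):
= w^3 + w * (-1) + 6 * w^2 - 6
3) w^3 + w * (-1) + 6 * w^2 - 6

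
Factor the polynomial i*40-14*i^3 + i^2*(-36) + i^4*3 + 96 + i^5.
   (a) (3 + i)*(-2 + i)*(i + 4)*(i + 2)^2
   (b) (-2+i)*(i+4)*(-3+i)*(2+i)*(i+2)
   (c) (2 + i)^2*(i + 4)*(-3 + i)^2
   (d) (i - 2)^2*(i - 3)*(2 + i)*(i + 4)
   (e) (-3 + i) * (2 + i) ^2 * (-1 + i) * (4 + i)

We need to factor i*40-14*i^3 + i^2*(-36) + i^4*3 + 96 + i^5.
The factored form is (-2+i)*(i+4)*(-3+i)*(2+i)*(i+2).
b) (-2+i)*(i+4)*(-3+i)*(2+i)*(i+2)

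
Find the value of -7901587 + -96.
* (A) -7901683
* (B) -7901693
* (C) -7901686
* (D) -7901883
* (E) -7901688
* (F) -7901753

-7901587 + -96 = -7901683
A) -7901683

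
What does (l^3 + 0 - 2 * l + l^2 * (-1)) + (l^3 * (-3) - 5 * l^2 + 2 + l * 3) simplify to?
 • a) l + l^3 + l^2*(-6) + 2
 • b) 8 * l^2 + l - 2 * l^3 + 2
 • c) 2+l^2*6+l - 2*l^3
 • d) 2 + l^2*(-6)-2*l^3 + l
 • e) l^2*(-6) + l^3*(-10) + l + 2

Adding the polynomials and combining like terms:
(l^3 + 0 - 2*l + l^2*(-1)) + (l^3*(-3) - 5*l^2 + 2 + l*3)
= 2 + l^2*(-6)-2*l^3 + l
d) 2 + l^2*(-6)-2*l^3 + l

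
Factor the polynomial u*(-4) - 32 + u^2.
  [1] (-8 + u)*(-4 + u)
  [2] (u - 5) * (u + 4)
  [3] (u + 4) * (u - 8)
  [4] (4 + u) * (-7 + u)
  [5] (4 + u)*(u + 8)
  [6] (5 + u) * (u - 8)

We need to factor u*(-4) - 32 + u^2.
The factored form is (u + 4) * (u - 8).
3) (u + 4) * (u - 8)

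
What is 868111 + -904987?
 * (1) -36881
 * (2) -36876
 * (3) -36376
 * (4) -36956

868111 + -904987 = -36876
2) -36876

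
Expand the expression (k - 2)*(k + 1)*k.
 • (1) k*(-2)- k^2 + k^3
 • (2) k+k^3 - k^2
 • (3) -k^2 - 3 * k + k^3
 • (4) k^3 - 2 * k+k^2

Expanding (k - 2)*(k + 1)*k:
= k*(-2)- k^2 + k^3
1) k*(-2)- k^2 + k^3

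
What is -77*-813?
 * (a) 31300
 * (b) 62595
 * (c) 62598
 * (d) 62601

-77 * -813 = 62601
d) 62601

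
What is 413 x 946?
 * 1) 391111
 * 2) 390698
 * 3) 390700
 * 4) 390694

413 * 946 = 390698
2) 390698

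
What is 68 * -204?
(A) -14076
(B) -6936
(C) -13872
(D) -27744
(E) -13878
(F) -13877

68 * -204 = -13872
C) -13872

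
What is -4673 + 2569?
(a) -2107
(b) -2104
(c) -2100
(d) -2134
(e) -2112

-4673 + 2569 = -2104
b) -2104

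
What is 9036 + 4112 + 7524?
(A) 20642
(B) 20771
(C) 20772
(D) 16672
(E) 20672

First: 9036 + 4112 = 13148
Then: 13148 + 7524 = 20672
E) 20672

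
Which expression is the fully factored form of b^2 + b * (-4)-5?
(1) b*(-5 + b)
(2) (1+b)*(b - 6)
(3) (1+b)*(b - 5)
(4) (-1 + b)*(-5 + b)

We need to factor b^2 + b * (-4)-5.
The factored form is (1+b)*(b - 5).
3) (1+b)*(b - 5)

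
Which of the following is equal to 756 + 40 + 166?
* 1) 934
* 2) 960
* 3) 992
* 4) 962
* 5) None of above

First: 756 + 40 = 796
Then: 796 + 166 = 962
4) 962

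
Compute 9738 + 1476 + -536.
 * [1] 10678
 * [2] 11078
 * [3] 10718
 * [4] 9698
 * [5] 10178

First: 9738 + 1476 = 11214
Then: 11214 + -536 = 10678
1) 10678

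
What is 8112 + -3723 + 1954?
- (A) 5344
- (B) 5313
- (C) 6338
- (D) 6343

First: 8112 + -3723 = 4389
Then: 4389 + 1954 = 6343
D) 6343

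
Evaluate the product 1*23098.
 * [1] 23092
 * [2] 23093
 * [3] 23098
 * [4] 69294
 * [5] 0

1 * 23098 = 23098
3) 23098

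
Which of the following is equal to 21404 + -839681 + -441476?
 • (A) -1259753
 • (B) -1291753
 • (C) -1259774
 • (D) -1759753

First: 21404 + -839681 = -818277
Then: -818277 + -441476 = -1259753
A) -1259753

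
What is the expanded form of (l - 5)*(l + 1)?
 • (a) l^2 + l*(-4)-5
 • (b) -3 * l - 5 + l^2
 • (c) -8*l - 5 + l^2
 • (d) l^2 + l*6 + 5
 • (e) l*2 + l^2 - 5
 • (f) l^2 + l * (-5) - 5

Expanding (l - 5)*(l + 1):
= l^2 + l*(-4)-5
a) l^2 + l*(-4)-5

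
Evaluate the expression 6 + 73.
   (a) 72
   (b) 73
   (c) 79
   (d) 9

6 + 73 = 79
c) 79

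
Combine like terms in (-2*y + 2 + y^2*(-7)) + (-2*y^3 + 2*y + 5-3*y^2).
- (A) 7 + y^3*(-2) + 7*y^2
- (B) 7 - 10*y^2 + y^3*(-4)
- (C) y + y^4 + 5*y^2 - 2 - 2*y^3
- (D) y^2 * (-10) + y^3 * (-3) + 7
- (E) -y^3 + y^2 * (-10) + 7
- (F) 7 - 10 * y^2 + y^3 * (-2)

Adding the polynomials and combining like terms:
(-2*y + 2 + y^2*(-7)) + (-2*y^3 + 2*y + 5 - 3*y^2)
= 7 - 10 * y^2 + y^3 * (-2)
F) 7 - 10 * y^2 + y^3 * (-2)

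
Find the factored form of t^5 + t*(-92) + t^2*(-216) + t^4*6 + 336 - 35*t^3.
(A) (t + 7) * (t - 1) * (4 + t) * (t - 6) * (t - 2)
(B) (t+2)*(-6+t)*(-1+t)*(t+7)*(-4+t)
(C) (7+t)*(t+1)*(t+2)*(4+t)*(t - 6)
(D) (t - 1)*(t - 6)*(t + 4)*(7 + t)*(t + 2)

We need to factor t^5 + t*(-92) + t^2*(-216) + t^4*6 + 336 - 35*t^3.
The factored form is (t - 1)*(t - 6)*(t + 4)*(7 + t)*(t + 2).
D) (t - 1)*(t - 6)*(t + 4)*(7 + t)*(t + 2)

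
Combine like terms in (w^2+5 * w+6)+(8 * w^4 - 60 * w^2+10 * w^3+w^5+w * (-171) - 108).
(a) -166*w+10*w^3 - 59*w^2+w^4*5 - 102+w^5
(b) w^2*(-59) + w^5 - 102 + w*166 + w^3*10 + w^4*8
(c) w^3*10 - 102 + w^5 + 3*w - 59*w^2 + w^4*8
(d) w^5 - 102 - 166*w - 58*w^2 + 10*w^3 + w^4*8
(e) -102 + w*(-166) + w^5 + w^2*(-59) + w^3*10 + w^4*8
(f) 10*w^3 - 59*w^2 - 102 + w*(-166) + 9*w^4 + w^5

Adding the polynomials and combining like terms:
(w^2 + 5*w + 6) + (8*w^4 - 60*w^2 + 10*w^3 + w^5 + w*(-171) - 108)
= -102 + w*(-166) + w^5 + w^2*(-59) + w^3*10 + w^4*8
e) -102 + w*(-166) + w^5 + w^2*(-59) + w^3*10 + w^4*8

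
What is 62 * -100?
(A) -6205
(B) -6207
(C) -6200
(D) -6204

62 * -100 = -6200
C) -6200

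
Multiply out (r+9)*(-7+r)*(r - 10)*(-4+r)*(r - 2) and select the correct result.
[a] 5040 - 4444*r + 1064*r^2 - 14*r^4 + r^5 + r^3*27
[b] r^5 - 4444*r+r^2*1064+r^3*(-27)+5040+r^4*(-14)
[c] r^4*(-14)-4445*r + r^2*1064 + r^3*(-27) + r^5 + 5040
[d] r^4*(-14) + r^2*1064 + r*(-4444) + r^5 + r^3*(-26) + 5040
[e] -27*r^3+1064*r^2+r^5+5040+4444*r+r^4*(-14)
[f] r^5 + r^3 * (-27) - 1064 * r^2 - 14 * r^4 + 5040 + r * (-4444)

Expanding (r+9)*(-7+r)*(r - 10)*(-4+r)*(r - 2):
= r^5 - 4444*r+r^2*1064+r^3*(-27)+5040+r^4*(-14)
b) r^5 - 4444*r+r^2*1064+r^3*(-27)+5040+r^4*(-14)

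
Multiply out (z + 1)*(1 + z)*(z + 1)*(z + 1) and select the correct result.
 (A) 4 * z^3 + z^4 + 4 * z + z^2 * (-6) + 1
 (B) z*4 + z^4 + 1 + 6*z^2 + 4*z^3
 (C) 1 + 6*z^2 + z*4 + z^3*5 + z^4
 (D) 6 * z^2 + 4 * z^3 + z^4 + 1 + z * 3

Expanding (z + 1)*(1 + z)*(z + 1)*(z + 1):
= z*4 + z^4 + 1 + 6*z^2 + 4*z^3
B) z*4 + z^4 + 1 + 6*z^2 + 4*z^3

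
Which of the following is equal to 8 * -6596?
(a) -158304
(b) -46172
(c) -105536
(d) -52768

8 * -6596 = -52768
d) -52768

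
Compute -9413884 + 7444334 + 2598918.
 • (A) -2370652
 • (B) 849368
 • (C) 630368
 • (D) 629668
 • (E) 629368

First: -9413884 + 7444334 = -1969550
Then: -1969550 + 2598918 = 629368
E) 629368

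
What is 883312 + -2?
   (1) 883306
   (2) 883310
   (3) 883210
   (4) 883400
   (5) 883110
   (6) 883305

883312 + -2 = 883310
2) 883310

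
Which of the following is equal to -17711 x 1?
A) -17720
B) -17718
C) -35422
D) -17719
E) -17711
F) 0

-17711 * 1 = -17711
E) -17711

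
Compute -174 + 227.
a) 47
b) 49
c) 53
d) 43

-174 + 227 = 53
c) 53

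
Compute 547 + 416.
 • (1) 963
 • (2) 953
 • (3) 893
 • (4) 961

547 + 416 = 963
1) 963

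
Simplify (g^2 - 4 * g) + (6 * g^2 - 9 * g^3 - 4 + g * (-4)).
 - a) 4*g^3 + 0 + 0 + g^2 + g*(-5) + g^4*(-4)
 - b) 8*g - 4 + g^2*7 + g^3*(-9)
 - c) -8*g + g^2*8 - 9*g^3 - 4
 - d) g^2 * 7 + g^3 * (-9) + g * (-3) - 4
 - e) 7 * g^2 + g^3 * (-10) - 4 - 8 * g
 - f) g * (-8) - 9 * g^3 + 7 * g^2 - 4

Adding the polynomials and combining like terms:
(g^2 - 4*g) + (6*g^2 - 9*g^3 - 4 + g*(-4))
= g * (-8) - 9 * g^3 + 7 * g^2 - 4
f) g * (-8) - 9 * g^3 + 7 * g^2 - 4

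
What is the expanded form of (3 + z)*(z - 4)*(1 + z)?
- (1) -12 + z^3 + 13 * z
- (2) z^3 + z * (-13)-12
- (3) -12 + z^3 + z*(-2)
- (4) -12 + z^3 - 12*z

Expanding (3 + z)*(z - 4)*(1 + z):
= z^3 + z * (-13)-12
2) z^3 + z * (-13)-12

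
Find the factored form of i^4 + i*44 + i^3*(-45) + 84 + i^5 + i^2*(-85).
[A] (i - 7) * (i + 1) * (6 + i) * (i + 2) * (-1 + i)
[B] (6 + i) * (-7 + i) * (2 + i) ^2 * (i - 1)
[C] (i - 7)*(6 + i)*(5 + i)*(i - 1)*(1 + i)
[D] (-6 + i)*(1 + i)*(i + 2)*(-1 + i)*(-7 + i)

We need to factor i^4 + i*44 + i^3*(-45) + 84 + i^5 + i^2*(-85).
The factored form is (i - 7) * (i + 1) * (6 + i) * (i + 2) * (-1 + i).
A) (i - 7) * (i + 1) * (6 + i) * (i + 2) * (-1 + i)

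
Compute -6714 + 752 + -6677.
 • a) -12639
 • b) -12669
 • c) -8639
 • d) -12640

First: -6714 + 752 = -5962
Then: -5962 + -6677 = -12639
a) -12639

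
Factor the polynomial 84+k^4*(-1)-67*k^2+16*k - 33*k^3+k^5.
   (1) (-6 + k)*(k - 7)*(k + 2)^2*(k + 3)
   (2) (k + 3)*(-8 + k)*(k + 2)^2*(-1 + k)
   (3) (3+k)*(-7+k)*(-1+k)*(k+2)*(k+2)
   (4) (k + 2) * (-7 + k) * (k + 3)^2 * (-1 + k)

We need to factor 84+k^4*(-1)-67*k^2+16*k - 33*k^3+k^5.
The factored form is (3+k)*(-7+k)*(-1+k)*(k+2)*(k+2).
3) (3+k)*(-7+k)*(-1+k)*(k+2)*(k+2)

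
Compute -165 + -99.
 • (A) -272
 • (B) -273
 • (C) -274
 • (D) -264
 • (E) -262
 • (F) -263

-165 + -99 = -264
D) -264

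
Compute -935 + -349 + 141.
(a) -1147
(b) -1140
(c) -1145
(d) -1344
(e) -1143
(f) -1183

First: -935 + -349 = -1284
Then: -1284 + 141 = -1143
e) -1143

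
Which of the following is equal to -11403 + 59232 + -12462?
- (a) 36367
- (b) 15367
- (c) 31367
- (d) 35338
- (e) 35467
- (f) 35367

First: -11403 + 59232 = 47829
Then: 47829 + -12462 = 35367
f) 35367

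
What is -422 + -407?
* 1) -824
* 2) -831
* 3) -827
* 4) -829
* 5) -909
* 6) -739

-422 + -407 = -829
4) -829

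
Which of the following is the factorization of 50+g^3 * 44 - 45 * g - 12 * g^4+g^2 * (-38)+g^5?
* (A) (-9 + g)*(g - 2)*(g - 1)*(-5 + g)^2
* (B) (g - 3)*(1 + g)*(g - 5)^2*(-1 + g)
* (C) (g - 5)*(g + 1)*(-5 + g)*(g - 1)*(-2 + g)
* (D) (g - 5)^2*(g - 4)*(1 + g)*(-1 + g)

We need to factor 50+g^3 * 44 - 45 * g - 12 * g^4+g^2 * (-38)+g^5.
The factored form is (g - 5)*(g + 1)*(-5 + g)*(g - 1)*(-2 + g).
C) (g - 5)*(g + 1)*(-5 + g)*(g - 1)*(-2 + g)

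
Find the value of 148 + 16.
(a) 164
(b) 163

148 + 16 = 164
a) 164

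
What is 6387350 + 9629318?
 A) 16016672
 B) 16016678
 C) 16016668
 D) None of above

6387350 + 9629318 = 16016668
C) 16016668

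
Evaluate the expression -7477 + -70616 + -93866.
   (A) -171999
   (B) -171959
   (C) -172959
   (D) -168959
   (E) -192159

First: -7477 + -70616 = -78093
Then: -78093 + -93866 = -171959
B) -171959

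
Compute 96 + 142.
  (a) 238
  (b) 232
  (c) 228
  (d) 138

96 + 142 = 238
a) 238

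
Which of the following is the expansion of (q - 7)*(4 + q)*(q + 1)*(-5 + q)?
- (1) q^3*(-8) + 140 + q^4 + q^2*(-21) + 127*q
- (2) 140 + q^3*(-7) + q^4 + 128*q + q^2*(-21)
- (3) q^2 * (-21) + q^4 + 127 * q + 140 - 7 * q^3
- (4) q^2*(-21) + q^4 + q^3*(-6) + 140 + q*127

Expanding (q - 7)*(4 + q)*(q + 1)*(-5 + q):
= q^2 * (-21) + q^4 + 127 * q + 140 - 7 * q^3
3) q^2 * (-21) + q^4 + 127 * q + 140 - 7 * q^3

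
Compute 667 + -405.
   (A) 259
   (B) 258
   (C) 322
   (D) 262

667 + -405 = 262
D) 262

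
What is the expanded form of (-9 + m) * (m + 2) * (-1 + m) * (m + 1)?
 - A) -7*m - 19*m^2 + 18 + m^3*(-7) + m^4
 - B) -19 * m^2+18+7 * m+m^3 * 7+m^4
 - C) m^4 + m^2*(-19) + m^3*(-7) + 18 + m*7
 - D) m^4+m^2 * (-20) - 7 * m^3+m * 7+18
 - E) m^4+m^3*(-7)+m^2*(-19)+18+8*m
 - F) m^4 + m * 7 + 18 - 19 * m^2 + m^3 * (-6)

Expanding (-9 + m) * (m + 2) * (-1 + m) * (m + 1):
= m^4 + m^2*(-19) + m^3*(-7) + 18 + m*7
C) m^4 + m^2*(-19) + m^3*(-7) + 18 + m*7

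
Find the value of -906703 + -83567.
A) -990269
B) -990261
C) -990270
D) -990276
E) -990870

-906703 + -83567 = -990270
C) -990270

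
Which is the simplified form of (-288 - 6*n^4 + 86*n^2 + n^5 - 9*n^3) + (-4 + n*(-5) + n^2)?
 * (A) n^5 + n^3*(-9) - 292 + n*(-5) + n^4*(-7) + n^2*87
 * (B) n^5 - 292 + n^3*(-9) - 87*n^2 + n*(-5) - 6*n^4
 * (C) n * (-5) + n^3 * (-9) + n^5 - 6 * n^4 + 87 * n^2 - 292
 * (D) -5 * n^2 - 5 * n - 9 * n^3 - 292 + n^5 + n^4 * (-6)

Adding the polynomials and combining like terms:
(-288 - 6*n^4 + 86*n^2 + n^5 - 9*n^3) + (-4 + n*(-5) + n^2)
= n * (-5) + n^3 * (-9) + n^5 - 6 * n^4 + 87 * n^2 - 292
C) n * (-5) + n^3 * (-9) + n^5 - 6 * n^4 + 87 * n^2 - 292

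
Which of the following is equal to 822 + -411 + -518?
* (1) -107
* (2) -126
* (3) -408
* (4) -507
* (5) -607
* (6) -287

First: 822 + -411 = 411
Then: 411 + -518 = -107
1) -107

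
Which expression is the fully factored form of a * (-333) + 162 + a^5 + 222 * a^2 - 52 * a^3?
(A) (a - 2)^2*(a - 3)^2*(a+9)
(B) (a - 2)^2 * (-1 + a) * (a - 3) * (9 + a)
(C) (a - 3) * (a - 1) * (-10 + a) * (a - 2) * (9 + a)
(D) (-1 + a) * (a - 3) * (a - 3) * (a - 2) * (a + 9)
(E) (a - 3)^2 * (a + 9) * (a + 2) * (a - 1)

We need to factor a * (-333) + 162 + a^5 + 222 * a^2 - 52 * a^3.
The factored form is (-1 + a) * (a - 3) * (a - 3) * (a - 2) * (a + 9).
D) (-1 + a) * (a - 3) * (a - 3) * (a - 2) * (a + 9)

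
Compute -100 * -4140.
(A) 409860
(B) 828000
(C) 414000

-100 * -4140 = 414000
C) 414000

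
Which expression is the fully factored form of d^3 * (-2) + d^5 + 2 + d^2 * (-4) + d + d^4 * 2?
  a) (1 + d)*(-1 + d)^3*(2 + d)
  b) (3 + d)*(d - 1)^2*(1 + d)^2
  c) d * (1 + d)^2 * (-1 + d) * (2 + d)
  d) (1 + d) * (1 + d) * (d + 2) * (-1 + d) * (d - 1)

We need to factor d^3 * (-2) + d^5 + 2 + d^2 * (-4) + d + d^4 * 2.
The factored form is (1 + d) * (1 + d) * (d + 2) * (-1 + d) * (d - 1).
d) (1 + d) * (1 + d) * (d + 2) * (-1 + d) * (d - 1)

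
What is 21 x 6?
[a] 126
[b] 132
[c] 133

21 * 6 = 126
a) 126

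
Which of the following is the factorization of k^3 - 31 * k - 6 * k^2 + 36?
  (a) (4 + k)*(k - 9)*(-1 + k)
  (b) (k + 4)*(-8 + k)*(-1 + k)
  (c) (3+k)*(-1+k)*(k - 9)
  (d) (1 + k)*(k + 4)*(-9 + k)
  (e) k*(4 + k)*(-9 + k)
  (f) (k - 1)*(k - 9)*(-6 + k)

We need to factor k^3 - 31 * k - 6 * k^2 + 36.
The factored form is (4 + k)*(k - 9)*(-1 + k).
a) (4 + k)*(k - 9)*(-1 + k)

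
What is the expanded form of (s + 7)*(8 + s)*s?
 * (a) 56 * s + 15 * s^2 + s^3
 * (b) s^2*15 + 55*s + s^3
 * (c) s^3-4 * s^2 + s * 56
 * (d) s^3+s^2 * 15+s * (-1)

Expanding (s + 7)*(8 + s)*s:
= 56 * s + 15 * s^2 + s^3
a) 56 * s + 15 * s^2 + s^3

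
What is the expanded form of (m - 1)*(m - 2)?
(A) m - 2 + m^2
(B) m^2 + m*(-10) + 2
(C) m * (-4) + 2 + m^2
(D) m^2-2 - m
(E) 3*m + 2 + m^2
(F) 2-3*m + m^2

Expanding (m - 1)*(m - 2):
= 2-3*m + m^2
F) 2-3*m + m^2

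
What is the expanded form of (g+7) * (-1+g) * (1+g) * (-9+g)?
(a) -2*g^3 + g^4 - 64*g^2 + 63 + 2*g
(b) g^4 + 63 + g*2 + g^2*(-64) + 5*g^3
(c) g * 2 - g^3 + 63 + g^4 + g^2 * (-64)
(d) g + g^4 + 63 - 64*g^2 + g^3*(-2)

Expanding (g+7) * (-1+g) * (1+g) * (-9+g):
= -2*g^3 + g^4 - 64*g^2 + 63 + 2*g
a) -2*g^3 + g^4 - 64*g^2 + 63 + 2*g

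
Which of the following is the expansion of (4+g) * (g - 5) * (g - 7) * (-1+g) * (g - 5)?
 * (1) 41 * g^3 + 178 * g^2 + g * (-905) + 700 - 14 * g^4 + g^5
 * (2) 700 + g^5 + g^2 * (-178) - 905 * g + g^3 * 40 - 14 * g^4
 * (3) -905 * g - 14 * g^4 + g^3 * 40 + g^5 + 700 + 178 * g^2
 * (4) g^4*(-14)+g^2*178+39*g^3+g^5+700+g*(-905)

Expanding (4+g) * (g - 5) * (g - 7) * (-1+g) * (g - 5):
= -905 * g - 14 * g^4 + g^3 * 40 + g^5 + 700 + 178 * g^2
3) -905 * g - 14 * g^4 + g^3 * 40 + g^5 + 700 + 178 * g^2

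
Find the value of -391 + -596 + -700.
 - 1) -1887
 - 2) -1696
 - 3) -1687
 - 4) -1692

First: -391 + -596 = -987
Then: -987 + -700 = -1687
3) -1687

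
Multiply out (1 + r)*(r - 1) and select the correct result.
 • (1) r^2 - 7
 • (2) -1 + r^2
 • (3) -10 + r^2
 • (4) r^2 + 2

Expanding (1 + r)*(r - 1):
= -1 + r^2
2) -1 + r^2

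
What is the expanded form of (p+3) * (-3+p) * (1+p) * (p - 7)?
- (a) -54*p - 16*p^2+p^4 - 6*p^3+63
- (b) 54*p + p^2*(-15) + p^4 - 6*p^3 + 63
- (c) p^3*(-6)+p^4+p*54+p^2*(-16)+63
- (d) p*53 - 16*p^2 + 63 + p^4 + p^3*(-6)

Expanding (p+3) * (-3+p) * (1+p) * (p - 7):
= p^3*(-6)+p^4+p*54+p^2*(-16)+63
c) p^3*(-6)+p^4+p*54+p^2*(-16)+63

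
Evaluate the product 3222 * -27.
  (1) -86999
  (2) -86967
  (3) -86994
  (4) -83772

3222 * -27 = -86994
3) -86994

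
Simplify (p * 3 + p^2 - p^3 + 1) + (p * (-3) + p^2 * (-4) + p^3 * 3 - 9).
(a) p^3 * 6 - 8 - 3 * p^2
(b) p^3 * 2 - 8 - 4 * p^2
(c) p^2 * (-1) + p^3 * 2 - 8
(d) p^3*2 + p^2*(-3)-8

Adding the polynomials and combining like terms:
(p*3 + p^2 - p^3 + 1) + (p*(-3) + p^2*(-4) + p^3*3 - 9)
= p^3*2 + p^2*(-3)-8
d) p^3*2 + p^2*(-3)-8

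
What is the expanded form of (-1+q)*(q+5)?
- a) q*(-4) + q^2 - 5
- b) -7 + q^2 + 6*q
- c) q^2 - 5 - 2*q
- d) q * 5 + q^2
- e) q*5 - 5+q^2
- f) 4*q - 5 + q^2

Expanding (-1+q)*(q+5):
= 4*q - 5 + q^2
f) 4*q - 5 + q^2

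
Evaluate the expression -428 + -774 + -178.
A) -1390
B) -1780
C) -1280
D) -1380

First: -428 + -774 = -1202
Then: -1202 + -178 = -1380
D) -1380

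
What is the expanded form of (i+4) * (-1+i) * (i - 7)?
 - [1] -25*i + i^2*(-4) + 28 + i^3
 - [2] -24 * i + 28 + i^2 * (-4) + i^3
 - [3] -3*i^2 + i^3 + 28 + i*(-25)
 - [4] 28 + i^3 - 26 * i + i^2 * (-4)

Expanding (i+4) * (-1+i) * (i - 7):
= -25*i + i^2*(-4) + 28 + i^3
1) -25*i + i^2*(-4) + 28 + i^3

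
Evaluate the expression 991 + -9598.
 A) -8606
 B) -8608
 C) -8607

991 + -9598 = -8607
C) -8607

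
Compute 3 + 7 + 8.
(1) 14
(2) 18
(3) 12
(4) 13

First: 3 + 7 = 10
Then: 10 + 8 = 18
2) 18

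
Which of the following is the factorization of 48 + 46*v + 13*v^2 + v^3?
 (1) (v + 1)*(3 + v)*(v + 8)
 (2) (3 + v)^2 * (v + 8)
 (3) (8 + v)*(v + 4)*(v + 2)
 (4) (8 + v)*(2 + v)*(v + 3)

We need to factor 48 + 46*v + 13*v^2 + v^3.
The factored form is (8 + v)*(2 + v)*(v + 3).
4) (8 + v)*(2 + v)*(v + 3)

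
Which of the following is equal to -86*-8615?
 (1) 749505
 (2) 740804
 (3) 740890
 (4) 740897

-86 * -8615 = 740890
3) 740890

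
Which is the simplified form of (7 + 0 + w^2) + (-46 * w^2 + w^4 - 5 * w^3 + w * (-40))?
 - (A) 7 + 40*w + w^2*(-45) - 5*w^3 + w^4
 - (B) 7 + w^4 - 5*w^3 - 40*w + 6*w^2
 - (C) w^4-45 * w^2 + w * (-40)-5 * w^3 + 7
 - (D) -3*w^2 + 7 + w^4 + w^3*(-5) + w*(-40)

Adding the polynomials and combining like terms:
(7 + 0 + w^2) + (-46*w^2 + w^4 - 5*w^3 + w*(-40))
= w^4-45 * w^2 + w * (-40)-5 * w^3 + 7
C) w^4-45 * w^2 + w * (-40)-5 * w^3 + 7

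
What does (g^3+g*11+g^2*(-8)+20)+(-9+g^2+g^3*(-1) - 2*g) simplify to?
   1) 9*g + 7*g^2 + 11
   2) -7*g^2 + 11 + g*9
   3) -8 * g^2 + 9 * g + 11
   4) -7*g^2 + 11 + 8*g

Adding the polynomials and combining like terms:
(g^3 + g*11 + g^2*(-8) + 20) + (-9 + g^2 + g^3*(-1) - 2*g)
= -7*g^2 + 11 + g*9
2) -7*g^2 + 11 + g*9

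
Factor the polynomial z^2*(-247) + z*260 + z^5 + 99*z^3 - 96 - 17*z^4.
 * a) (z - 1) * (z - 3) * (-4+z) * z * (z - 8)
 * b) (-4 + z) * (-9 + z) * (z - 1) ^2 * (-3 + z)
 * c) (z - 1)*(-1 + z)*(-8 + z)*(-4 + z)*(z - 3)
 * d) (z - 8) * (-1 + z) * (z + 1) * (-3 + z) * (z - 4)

We need to factor z^2*(-247) + z*260 + z^5 + 99*z^3 - 96 - 17*z^4.
The factored form is (z - 1)*(-1 + z)*(-8 + z)*(-4 + z)*(z - 3).
c) (z - 1)*(-1 + z)*(-8 + z)*(-4 + z)*(z - 3)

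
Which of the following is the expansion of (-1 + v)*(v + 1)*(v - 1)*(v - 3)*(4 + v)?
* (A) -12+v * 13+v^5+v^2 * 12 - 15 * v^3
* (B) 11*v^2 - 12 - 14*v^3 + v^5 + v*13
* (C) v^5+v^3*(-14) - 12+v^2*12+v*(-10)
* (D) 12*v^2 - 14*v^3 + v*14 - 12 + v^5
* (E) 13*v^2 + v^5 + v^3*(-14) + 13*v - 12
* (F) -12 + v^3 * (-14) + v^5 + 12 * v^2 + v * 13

Expanding (-1 + v)*(v + 1)*(v - 1)*(v - 3)*(4 + v):
= -12 + v^3 * (-14) + v^5 + 12 * v^2 + v * 13
F) -12 + v^3 * (-14) + v^5 + 12 * v^2 + v * 13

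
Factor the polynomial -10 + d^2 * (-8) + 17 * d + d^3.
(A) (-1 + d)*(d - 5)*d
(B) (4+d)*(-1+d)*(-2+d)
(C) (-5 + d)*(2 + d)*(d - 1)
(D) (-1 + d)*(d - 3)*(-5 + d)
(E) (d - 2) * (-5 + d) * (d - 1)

We need to factor -10 + d^2 * (-8) + 17 * d + d^3.
The factored form is (d - 2) * (-5 + d) * (d - 1).
E) (d - 2) * (-5 + d) * (d - 1)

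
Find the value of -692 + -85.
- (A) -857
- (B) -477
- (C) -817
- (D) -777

-692 + -85 = -777
D) -777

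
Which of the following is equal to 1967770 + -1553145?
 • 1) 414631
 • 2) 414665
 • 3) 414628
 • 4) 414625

1967770 + -1553145 = 414625
4) 414625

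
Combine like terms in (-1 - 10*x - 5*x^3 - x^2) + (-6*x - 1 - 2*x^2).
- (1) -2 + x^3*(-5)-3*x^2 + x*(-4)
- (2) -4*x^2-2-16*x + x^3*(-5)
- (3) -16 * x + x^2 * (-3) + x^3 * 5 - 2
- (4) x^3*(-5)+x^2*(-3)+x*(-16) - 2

Adding the polynomials and combining like terms:
(-1 - 10*x - 5*x^3 - x^2) + (-6*x - 1 - 2*x^2)
= x^3*(-5)+x^2*(-3)+x*(-16) - 2
4) x^3*(-5)+x^2*(-3)+x*(-16) - 2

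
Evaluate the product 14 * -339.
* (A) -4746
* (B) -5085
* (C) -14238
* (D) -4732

14 * -339 = -4746
A) -4746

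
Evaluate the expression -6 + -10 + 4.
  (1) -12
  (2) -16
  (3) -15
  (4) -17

First: -6 + -10 = -16
Then: -16 + 4 = -12
1) -12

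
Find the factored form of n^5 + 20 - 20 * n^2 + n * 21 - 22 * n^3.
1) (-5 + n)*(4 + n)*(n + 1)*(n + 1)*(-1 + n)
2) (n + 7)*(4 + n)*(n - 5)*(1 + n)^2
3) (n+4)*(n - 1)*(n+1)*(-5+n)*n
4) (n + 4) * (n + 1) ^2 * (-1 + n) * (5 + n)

We need to factor n^5 + 20 - 20 * n^2 + n * 21 - 22 * n^3.
The factored form is (-5 + n)*(4 + n)*(n + 1)*(n + 1)*(-1 + n).
1) (-5 + n)*(4 + n)*(n + 1)*(n + 1)*(-1 + n)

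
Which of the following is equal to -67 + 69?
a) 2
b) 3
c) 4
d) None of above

-67 + 69 = 2
a) 2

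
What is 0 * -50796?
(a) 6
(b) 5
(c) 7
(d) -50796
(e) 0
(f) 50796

0 * -50796 = 0
e) 0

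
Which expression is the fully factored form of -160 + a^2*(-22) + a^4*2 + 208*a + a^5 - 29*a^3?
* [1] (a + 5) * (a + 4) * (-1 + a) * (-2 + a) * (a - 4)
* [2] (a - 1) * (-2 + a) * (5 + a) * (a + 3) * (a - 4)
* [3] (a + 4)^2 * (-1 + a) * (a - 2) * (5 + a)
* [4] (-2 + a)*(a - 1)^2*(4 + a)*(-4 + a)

We need to factor -160 + a^2*(-22) + a^4*2 + 208*a + a^5 - 29*a^3.
The factored form is (a + 5) * (a + 4) * (-1 + a) * (-2 + a) * (a - 4).
1) (a + 5) * (a + 4) * (-1 + a) * (-2 + a) * (a - 4)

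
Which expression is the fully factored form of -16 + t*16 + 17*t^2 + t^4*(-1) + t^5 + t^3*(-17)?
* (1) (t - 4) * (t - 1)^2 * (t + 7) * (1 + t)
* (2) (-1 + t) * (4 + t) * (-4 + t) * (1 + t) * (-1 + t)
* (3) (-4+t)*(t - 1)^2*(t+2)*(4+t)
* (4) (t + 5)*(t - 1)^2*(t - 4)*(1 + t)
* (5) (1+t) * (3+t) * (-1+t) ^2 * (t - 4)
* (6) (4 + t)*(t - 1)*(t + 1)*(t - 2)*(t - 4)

We need to factor -16 + t*16 + 17*t^2 + t^4*(-1) + t^5 + t^3*(-17).
The factored form is (-1 + t) * (4 + t) * (-4 + t) * (1 + t) * (-1 + t).
2) (-1 + t) * (4 + t) * (-4 + t) * (1 + t) * (-1 + t)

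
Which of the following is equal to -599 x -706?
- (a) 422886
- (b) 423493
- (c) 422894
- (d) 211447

-599 * -706 = 422894
c) 422894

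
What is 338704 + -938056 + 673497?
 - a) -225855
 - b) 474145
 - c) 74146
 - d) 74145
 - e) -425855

First: 338704 + -938056 = -599352
Then: -599352 + 673497 = 74145
d) 74145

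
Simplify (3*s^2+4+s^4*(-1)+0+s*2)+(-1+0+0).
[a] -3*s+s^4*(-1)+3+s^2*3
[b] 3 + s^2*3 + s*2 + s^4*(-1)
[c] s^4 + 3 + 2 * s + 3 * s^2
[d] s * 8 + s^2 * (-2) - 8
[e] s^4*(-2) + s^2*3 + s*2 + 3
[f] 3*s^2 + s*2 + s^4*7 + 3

Adding the polynomials and combining like terms:
(3*s^2 + 4 + s^4*(-1) + 0 + s*2) + (-1 + 0 + 0)
= 3 + s^2*3 + s*2 + s^4*(-1)
b) 3 + s^2*3 + s*2 + s^4*(-1)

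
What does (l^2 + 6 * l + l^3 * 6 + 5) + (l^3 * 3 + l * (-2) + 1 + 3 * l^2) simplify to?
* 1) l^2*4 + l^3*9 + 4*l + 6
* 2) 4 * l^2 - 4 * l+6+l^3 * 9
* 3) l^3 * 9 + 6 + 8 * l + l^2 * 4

Adding the polynomials and combining like terms:
(l^2 + 6*l + l^3*6 + 5) + (l^3*3 + l*(-2) + 1 + 3*l^2)
= l^2*4 + l^3*9 + 4*l + 6
1) l^2*4 + l^3*9 + 4*l + 6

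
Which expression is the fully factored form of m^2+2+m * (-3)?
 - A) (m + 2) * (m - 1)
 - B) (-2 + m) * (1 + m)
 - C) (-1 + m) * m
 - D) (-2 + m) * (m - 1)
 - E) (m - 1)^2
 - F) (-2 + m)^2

We need to factor m^2+2+m * (-3).
The factored form is (-2 + m) * (m - 1).
D) (-2 + m) * (m - 1)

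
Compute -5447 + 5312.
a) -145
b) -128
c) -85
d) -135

-5447 + 5312 = -135
d) -135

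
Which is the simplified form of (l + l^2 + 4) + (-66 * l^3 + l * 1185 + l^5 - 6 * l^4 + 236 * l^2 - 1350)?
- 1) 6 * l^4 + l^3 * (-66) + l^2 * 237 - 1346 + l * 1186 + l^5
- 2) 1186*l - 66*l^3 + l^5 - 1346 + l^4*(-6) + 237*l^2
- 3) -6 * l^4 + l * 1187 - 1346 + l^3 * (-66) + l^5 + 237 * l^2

Adding the polynomials and combining like terms:
(l + l^2 + 4) + (-66*l^3 + l*1185 + l^5 - 6*l^4 + 236*l^2 - 1350)
= 1186*l - 66*l^3 + l^5 - 1346 + l^4*(-6) + 237*l^2
2) 1186*l - 66*l^3 + l^5 - 1346 + l^4*(-6) + 237*l^2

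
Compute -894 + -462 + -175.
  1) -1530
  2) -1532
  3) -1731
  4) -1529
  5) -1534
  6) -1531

First: -894 + -462 = -1356
Then: -1356 + -175 = -1531
6) -1531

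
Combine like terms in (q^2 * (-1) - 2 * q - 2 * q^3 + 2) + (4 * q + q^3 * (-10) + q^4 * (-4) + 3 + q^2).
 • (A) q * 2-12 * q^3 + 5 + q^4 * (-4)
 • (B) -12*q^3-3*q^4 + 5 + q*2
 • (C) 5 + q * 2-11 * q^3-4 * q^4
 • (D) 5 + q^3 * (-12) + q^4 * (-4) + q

Adding the polynomials and combining like terms:
(q^2*(-1) - 2*q - 2*q^3 + 2) + (4*q + q^3*(-10) + q^4*(-4) + 3 + q^2)
= q * 2-12 * q^3 + 5 + q^4 * (-4)
A) q * 2-12 * q^3 + 5 + q^4 * (-4)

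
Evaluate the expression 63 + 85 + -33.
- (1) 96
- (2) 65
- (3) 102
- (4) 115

First: 63 + 85 = 148
Then: 148 + -33 = 115
4) 115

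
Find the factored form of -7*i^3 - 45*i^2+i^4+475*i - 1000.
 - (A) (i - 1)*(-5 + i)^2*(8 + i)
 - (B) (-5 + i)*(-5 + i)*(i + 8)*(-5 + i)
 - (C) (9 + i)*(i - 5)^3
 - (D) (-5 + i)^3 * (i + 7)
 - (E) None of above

We need to factor -7*i^3 - 45*i^2+i^4+475*i - 1000.
The factored form is (-5 + i)*(-5 + i)*(i + 8)*(-5 + i).
B) (-5 + i)*(-5 + i)*(i + 8)*(-5 + i)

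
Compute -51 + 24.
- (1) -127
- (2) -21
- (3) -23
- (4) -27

-51 + 24 = -27
4) -27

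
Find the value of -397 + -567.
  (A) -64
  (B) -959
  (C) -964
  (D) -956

-397 + -567 = -964
C) -964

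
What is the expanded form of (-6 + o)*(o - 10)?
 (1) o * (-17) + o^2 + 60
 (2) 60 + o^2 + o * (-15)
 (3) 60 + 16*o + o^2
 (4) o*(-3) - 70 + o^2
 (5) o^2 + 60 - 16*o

Expanding (-6 + o)*(o - 10):
= o^2 + 60 - 16*o
5) o^2 + 60 - 16*o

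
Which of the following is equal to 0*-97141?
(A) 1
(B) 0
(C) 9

0 * -97141 = 0
B) 0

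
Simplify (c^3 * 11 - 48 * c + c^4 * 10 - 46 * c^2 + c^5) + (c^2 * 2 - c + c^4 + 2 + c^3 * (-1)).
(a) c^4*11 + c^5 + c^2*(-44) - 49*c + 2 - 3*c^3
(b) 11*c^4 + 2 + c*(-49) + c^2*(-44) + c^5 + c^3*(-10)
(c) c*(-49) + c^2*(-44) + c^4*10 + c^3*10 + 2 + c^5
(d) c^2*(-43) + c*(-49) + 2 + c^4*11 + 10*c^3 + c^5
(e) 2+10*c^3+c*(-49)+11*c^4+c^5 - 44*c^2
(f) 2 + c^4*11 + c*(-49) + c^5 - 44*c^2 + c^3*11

Adding the polynomials and combining like terms:
(c^3*11 - 48*c + c^4*10 - 46*c^2 + c^5) + (c^2*2 - c + c^4 + 2 + c^3*(-1))
= 2+10*c^3+c*(-49)+11*c^4+c^5 - 44*c^2
e) 2+10*c^3+c*(-49)+11*c^4+c^5 - 44*c^2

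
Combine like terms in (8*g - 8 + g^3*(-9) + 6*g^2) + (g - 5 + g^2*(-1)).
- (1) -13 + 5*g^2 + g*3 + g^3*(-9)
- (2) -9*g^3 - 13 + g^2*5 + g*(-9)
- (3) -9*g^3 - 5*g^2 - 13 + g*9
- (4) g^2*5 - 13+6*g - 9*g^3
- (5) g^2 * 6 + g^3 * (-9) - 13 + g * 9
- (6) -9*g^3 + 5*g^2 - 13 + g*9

Adding the polynomials and combining like terms:
(8*g - 8 + g^3*(-9) + 6*g^2) + (g - 5 + g^2*(-1))
= -9*g^3 + 5*g^2 - 13 + g*9
6) -9*g^3 + 5*g^2 - 13 + g*9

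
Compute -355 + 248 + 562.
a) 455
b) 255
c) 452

First: -355 + 248 = -107
Then: -107 + 562 = 455
a) 455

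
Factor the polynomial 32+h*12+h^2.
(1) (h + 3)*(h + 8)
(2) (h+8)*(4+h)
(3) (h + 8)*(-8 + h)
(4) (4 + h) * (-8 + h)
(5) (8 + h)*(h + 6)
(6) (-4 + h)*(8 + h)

We need to factor 32+h*12+h^2.
The factored form is (h+8)*(4+h).
2) (h+8)*(4+h)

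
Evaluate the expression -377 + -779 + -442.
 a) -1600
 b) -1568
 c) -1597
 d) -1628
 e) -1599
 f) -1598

First: -377 + -779 = -1156
Then: -1156 + -442 = -1598
f) -1598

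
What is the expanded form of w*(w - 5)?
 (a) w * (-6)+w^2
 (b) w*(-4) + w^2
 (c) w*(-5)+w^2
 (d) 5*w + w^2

Expanding w*(w - 5):
= w*(-5)+w^2
c) w*(-5)+w^2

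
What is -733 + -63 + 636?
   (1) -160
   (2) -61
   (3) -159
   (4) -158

First: -733 + -63 = -796
Then: -796 + 636 = -160
1) -160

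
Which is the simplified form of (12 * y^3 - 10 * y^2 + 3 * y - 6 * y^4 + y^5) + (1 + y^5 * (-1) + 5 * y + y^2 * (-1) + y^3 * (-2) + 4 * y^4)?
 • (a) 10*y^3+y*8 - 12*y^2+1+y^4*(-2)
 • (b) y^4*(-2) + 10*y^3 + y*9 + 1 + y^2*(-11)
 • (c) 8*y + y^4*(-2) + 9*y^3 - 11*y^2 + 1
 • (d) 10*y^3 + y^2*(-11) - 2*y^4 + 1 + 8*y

Adding the polynomials and combining like terms:
(12*y^3 - 10*y^2 + 3*y - 6*y^4 + y^5) + (1 + y^5*(-1) + 5*y + y^2*(-1) + y^3*(-2) + 4*y^4)
= 10*y^3 + y^2*(-11) - 2*y^4 + 1 + 8*y
d) 10*y^3 + y^2*(-11) - 2*y^4 + 1 + 8*y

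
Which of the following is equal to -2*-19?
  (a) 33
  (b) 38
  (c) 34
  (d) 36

-2 * -19 = 38
b) 38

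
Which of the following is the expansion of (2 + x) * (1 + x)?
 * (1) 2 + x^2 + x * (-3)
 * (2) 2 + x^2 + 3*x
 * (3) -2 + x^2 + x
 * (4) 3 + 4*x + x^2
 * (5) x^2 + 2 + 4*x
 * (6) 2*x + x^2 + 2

Expanding (2 + x) * (1 + x):
= 2 + x^2 + 3*x
2) 2 + x^2 + 3*x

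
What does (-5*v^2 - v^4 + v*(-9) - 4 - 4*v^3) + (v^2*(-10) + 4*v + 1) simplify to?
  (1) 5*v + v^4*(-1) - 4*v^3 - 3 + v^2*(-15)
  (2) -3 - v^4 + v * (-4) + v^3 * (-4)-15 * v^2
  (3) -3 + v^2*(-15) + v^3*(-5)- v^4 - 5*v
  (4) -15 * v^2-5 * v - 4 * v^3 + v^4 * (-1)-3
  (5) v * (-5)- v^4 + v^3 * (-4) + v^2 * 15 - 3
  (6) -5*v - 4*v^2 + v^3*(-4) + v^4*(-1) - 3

Adding the polynomials and combining like terms:
(-5*v^2 - v^4 + v*(-9) - 4 - 4*v^3) + (v^2*(-10) + 4*v + 1)
= -15 * v^2-5 * v - 4 * v^3 + v^4 * (-1)-3
4) -15 * v^2-5 * v - 4 * v^3 + v^4 * (-1)-3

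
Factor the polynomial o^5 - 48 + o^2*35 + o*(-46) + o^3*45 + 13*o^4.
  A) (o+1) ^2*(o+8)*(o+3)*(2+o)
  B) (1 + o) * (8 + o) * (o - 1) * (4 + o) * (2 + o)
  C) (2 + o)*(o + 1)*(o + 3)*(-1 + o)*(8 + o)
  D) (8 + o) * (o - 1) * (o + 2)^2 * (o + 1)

We need to factor o^5 - 48 + o^2*35 + o*(-46) + o^3*45 + 13*o^4.
The factored form is (2 + o)*(o + 1)*(o + 3)*(-1 + o)*(8 + o).
C) (2 + o)*(o + 1)*(o + 3)*(-1 + o)*(8 + o)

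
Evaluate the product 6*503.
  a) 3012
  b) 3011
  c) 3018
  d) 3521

6 * 503 = 3018
c) 3018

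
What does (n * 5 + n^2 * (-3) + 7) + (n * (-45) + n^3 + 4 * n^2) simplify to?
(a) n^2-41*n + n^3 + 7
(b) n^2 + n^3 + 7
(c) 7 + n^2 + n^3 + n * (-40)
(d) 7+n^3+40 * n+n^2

Adding the polynomials and combining like terms:
(n*5 + n^2*(-3) + 7) + (n*(-45) + n^3 + 4*n^2)
= 7 + n^2 + n^3 + n * (-40)
c) 7 + n^2 + n^3 + n * (-40)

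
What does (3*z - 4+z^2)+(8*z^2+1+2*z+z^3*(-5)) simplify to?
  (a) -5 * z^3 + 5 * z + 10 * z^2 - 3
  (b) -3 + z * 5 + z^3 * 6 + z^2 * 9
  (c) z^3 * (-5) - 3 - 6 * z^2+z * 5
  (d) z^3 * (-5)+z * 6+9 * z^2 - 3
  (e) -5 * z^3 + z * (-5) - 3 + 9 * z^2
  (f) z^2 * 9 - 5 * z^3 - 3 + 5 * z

Adding the polynomials and combining like terms:
(3*z - 4 + z^2) + (8*z^2 + 1 + 2*z + z^3*(-5))
= z^2 * 9 - 5 * z^3 - 3 + 5 * z
f) z^2 * 9 - 5 * z^3 - 3 + 5 * z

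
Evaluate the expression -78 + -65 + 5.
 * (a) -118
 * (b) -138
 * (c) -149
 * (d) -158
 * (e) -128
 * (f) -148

First: -78 + -65 = -143
Then: -143 + 5 = -138
b) -138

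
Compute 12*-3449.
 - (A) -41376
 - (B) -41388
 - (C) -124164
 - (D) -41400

12 * -3449 = -41388
B) -41388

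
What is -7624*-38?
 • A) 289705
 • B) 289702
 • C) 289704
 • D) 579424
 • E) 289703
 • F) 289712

-7624 * -38 = 289712
F) 289712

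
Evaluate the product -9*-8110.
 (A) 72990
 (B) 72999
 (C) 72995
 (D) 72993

-9 * -8110 = 72990
A) 72990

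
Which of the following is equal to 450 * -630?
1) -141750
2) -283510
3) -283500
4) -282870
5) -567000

450 * -630 = -283500
3) -283500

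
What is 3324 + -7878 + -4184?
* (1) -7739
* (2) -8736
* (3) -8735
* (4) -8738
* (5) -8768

First: 3324 + -7878 = -4554
Then: -4554 + -4184 = -8738
4) -8738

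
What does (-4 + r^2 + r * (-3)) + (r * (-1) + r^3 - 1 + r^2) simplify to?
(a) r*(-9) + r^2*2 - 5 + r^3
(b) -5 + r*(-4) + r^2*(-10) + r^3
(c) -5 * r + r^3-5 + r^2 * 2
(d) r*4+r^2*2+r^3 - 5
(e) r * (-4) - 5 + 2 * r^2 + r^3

Adding the polynomials and combining like terms:
(-4 + r^2 + r*(-3)) + (r*(-1) + r^3 - 1 + r^2)
= r * (-4) - 5 + 2 * r^2 + r^3
e) r * (-4) - 5 + 2 * r^2 + r^3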